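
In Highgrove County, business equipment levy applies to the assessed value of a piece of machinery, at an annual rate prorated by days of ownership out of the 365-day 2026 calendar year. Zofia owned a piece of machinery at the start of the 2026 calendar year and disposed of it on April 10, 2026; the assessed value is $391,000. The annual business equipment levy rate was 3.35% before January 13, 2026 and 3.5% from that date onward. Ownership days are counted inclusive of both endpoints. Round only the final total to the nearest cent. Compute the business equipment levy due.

January 1 – January 12, 2026: 12 days at 3.35% → $391,000 × 3.35% × 12/365 = $430.6356
January 13 – April 10, 2026: 88 days at 3.5% → $391,000 × 3.5% × 88/365 = $3,299.3973
Total = $3,730.0329

$3,730.03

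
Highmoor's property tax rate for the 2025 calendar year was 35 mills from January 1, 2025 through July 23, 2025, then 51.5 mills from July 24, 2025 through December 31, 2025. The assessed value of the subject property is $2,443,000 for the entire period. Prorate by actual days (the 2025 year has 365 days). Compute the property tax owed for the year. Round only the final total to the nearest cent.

$103,285.35

January 1 – July 23, 2025: 204 days at 35 mills → $2,443,000 × 3.5% × 204/365 = $47,789.0959
July 24 – December 31, 2025: 161 days at 51.5 mills → $2,443,000 × 5.15% × 161/365 = $55,496.2589
Total = $103,285.3548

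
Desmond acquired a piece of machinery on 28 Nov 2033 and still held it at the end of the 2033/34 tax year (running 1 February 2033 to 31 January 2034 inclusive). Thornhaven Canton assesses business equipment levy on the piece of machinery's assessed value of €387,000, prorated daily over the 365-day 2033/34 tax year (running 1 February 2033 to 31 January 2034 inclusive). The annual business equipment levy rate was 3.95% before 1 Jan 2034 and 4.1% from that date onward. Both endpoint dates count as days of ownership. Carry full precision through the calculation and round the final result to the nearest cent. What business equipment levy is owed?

28 Nov – 31 Dec 2033: 34 days at 3.95% → €387,000 × 3.95% × 34/365 = €1,423.9479
1 Jan – 31 Jan 2034: 31 days at 4.1% → €387,000 × 4.1% × 31/365 = €1,347.6082
Total = €2,771.5562

€2,771.56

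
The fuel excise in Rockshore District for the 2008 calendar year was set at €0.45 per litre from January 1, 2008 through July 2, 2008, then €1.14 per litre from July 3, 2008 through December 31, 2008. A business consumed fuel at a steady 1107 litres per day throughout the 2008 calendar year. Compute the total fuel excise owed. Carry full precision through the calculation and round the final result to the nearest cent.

€321,339.96

January 1 – July 2, 2008: 184 days × 1107 litres/day = 203,688 litres at €0.45/litre → €91,659.60
July 3 – December 31, 2008: 182 days × 1107 litres/day = 201,474 litres at €1.14/litre → €229,680.36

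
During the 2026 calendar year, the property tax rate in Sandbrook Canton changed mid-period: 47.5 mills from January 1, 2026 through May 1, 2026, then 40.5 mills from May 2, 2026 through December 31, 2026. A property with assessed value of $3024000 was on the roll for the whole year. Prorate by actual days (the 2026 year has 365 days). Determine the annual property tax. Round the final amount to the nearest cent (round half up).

$129489.34

January 1 – May 1, 2026: 121 days at 47.5 mills → $3024000 × 4.75% × 121/365 = $47617.6438
May 2 – December 31, 2026: 244 days at 40.5 mills → $3024000 × 4.05% × 244/365 = $81871.6932
Total = $129489.3370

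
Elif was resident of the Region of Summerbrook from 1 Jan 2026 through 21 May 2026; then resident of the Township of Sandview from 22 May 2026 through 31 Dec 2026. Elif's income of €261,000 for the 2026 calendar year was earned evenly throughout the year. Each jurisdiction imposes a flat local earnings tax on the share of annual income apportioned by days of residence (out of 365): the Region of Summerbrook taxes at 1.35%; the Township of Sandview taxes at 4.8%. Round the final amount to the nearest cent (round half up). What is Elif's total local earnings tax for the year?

€9,049.55

The Region of Summerbrook, 1 Jan – 21 May 2026: 141 days → €261,000 × 1.35% × 141/365 = €1,361.1329
The Township of Sandview, 22 May – 31 Dec 2026: 224 days → €261,000 × 4.8% × 224/365 = €7,688.4164
Total = €9,049.5493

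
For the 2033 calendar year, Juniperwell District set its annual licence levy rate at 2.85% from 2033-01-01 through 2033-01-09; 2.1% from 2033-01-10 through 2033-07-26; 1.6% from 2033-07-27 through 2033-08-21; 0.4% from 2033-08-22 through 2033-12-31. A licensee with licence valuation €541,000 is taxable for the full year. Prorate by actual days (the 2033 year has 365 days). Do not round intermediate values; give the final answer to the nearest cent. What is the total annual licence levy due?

2033-01-01 to 2033-01-09: 9 days at 2.85% → €541,000 × 2.85% × 9/365 = €380.1822
2033-01-10 to 2033-07-26: 198 days at 2.1% → €541,000 × 2.1% × 198/365 = €6,162.9534
2033-07-27 to 2033-08-21: 26 days at 1.6% → €541,000 × 1.6% × 26/365 = €616.5918
2033-08-22 to 2033-12-31: 132 days at 0.4% → €541,000 × 0.4% × 132/365 = €782.5973
Total = €7,942.3247

€7,942.32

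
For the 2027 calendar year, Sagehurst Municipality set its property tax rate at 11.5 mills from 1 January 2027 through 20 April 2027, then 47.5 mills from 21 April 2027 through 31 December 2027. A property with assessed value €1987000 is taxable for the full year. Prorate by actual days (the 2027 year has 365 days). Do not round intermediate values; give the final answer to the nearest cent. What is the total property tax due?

1 January – 20 April 2027: 110 days at 11.5 mills → €1987000 × 1.15% × 110/365 = €6886.4521
21 April – 31 December 2027: 255 days at 47.5 mills → €1987000 × 4.75% × 255/365 = €65938.4589
Total = €72824.9110

€72824.91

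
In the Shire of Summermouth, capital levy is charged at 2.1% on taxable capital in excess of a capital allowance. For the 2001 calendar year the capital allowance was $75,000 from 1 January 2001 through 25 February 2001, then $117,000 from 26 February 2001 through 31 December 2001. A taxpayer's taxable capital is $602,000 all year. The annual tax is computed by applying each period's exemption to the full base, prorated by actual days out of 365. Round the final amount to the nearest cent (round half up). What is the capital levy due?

$10,320.32

1 January – 25 February 2001: 56 days, exemption $75,000 → ($602,000 − $75,000) × 2.1% × 56/365 = $1,697.9507
26 February – 31 December 2001: 309 days, exemption $117,000 → ($602,000 − $117,000) × 2.1% × 309/365 = $8,622.3699
Total = $10,320.3205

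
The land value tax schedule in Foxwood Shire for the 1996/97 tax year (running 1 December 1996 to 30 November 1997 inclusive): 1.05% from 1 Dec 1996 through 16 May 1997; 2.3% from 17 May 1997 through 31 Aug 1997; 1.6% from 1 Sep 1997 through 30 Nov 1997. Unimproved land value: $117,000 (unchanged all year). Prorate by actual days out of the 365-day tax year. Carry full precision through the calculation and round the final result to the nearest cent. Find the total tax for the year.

1 Dec 1996 – 16 May 1997: 167 days at 1.05% → $117,000 × 1.05% × 167/365 = $562.0808
17 May – 31 Aug 1997: 107 days at 2.3% → $117,000 × 2.3% × 107/365 = $788.8685
1 Sep – 30 Nov 1997: 91 days at 1.6% → $117,000 × 1.6% × 91/365 = $466.7178
Total = $1,817.6671

$1,817.67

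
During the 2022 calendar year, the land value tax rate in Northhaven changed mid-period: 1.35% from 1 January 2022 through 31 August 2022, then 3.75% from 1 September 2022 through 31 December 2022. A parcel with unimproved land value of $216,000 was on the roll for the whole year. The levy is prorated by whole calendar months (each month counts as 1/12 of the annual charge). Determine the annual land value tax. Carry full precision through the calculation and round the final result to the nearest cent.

$4,644.00

1 January – 31 August 2022: 8 months at 1.35% → $216,000 × 1.35% × 8/12 = $1,944.0000
1 September – 31 December 2022: 4 months at 3.75% → $216,000 × 3.75% × 4/12 = $2,700.0000
Total = $4,644.0000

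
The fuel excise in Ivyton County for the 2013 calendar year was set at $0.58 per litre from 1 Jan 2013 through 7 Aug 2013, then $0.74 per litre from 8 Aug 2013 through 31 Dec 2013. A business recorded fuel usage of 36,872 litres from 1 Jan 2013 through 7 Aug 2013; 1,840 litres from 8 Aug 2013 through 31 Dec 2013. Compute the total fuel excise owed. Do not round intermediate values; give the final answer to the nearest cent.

$22,747.36

1 Jan – 7 Aug 2013: 36,872 litres at $0.58/litre → $21,385.76
8 Aug – 31 Dec 2013: 1,840 litres at $0.74/litre → $1,361.60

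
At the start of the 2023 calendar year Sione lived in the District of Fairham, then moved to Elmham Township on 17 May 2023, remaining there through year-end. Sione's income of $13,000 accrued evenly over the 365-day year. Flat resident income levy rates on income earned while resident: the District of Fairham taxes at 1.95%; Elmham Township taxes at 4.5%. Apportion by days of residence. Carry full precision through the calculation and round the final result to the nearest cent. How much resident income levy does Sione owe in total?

The District of Fairham, 1 January – 16 May 2023: 136 days → $13,000 × 1.95% × 136/365 = $94.4548
Elmham Township, 17 May – 31 December 2023: 229 days → $13,000 × 4.5% × 229/365 = $367.0274
Total = $461.4822

$461.48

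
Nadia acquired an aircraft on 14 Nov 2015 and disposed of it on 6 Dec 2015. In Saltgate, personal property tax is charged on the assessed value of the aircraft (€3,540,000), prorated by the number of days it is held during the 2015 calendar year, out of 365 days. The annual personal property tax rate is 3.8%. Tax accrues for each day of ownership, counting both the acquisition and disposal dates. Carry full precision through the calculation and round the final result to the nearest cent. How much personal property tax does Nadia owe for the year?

€8,476.60

Days held (14 Nov – 6 Dec 2015): 23 out of 365
Tax = €3,540,000 × 3.8% × 23/365 = €8,476.6027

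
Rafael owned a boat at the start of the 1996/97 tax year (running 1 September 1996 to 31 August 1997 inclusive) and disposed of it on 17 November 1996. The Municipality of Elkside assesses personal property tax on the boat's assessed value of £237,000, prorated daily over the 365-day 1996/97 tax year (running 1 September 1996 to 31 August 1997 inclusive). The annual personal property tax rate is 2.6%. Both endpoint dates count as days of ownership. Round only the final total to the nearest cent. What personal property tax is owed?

Days held (1 September – 17 November 1996): 78 out of 365
Tax = £237,000 × 2.6% × 78/365 = £1,316.8110

£1,316.81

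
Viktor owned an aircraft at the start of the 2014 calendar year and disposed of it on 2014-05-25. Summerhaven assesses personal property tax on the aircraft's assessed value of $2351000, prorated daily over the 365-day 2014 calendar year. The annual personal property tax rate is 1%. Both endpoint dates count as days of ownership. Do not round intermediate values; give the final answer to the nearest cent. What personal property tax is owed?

Days held (2014-01-01 to 2014-05-25): 145 out of 365
Tax = $2351000 × 1% × 145/365 = $9339.5890

$9339.59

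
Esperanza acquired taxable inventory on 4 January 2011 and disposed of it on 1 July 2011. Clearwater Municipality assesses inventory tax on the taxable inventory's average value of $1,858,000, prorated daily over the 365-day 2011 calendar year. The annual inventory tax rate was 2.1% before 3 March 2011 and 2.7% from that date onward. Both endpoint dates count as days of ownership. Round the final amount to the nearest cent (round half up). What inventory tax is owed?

$22,830.49

4 January – 2 March 2011: 58 days at 2.1% → $1,858,000 × 2.1% × 58/365 = $6,200.1205
3 March – 1 July 2011: 121 days at 2.7% → $1,858,000 × 2.7% × 121/365 = $16,630.3726
Total = $22,830.4932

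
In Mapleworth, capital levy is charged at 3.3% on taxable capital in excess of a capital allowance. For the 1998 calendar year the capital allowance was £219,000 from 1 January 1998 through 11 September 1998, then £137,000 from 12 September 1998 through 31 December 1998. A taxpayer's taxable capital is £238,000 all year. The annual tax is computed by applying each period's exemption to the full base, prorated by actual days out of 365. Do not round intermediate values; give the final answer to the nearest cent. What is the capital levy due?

£1,449.92

1 January – 11 September 1998: 254 days, exemption £219,000 → (£238,000 − £219,000) × 3.3% × 254/365 = £436.3233
12 September – 31 December 1998: 111 days, exemption £137,000 → (£238,000 − £137,000) × 3.3% × 111/365 = £1,013.5973
Total = £1,449.9205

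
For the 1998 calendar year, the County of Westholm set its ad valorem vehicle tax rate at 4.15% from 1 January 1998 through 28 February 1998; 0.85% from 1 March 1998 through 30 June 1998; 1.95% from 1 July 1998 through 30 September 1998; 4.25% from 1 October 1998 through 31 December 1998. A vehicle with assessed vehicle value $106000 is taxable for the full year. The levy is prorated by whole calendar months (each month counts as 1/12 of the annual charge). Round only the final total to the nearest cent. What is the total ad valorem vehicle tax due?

$2676.50

1 January – 28 February 1998: 2 months at 4.15% → $106000 × 4.15% × 2/12 = $733.1667
1 March – 30 June 1998: 4 months at 0.85% → $106000 × 0.85% × 4/12 = $300.3333
1 July – 30 September 1998: 3 months at 1.95% → $106000 × 1.95% × 3/12 = $516.7500
1 October – 31 December 1998: 3 months at 4.25% → $106000 × 4.25% × 3/12 = $1126.2500
Total = $2676.5000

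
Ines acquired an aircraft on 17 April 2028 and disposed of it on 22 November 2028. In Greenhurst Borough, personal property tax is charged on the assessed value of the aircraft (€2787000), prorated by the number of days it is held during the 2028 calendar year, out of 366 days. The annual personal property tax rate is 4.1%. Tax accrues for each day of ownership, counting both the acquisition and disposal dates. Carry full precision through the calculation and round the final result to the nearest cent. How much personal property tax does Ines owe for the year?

Days held (17 April – 22 November 2028): 220 out of 366
Tax = €2787000 × 4.1% × 220/366 = €68685.0820

€68685.08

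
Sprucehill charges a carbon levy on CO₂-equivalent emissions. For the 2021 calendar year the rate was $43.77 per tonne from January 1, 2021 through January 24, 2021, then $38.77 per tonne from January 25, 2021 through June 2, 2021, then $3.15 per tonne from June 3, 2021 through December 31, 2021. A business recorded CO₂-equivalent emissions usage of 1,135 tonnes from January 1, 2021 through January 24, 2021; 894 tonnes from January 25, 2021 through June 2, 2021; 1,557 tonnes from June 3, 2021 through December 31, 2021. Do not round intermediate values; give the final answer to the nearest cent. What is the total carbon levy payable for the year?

$89,243.88

January 1 – January 24, 2021: 1,135 tonnes at $43.77/tonne → $49,678.95
January 25 – June 2, 2021: 894 tonnes at $38.77/tonne → $34,660.38
June 3 – December 31, 2021: 1,557 tonnes at $3.15/tonne → $4,904.55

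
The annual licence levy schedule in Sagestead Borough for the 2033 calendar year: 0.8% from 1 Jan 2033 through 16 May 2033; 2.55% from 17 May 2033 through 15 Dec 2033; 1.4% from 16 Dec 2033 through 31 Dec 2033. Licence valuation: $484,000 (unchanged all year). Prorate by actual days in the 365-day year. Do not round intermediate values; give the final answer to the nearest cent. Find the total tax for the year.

$8,942.07

1 Jan – 16 May 2033: 136 days at 0.8% → $484,000 × 0.8% × 136/365 = $1,442.7178
17 May – 15 Dec 2033: 213 days at 2.55% → $484,000 × 2.55% × 213/365 = $7,202.3178
16 Dec – 31 Dec 2033: 16 days at 1.4% → $484,000 × 1.4% × 16/365 = $297.0301
Total = $8,942.0658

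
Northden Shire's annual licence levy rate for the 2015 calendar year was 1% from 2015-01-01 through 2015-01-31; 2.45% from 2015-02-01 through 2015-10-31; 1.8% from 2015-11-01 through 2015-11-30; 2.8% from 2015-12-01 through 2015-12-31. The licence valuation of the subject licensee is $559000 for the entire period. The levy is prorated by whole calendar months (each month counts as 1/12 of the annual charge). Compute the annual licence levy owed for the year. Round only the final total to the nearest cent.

2015-01-01 to 2015-01-31: 1 month at 1% → $559000 × 1% × 1/12 = $465.8333
2015-02-01 to 2015-10-31: 9 months at 2.45% → $559000 × 2.45% × 9/12 = $10271.6250
2015-11-01 to 2015-11-30: 1 month at 1.8% → $559000 × 1.8% × 1/12 = $838.5000
2015-12-01 to 2015-12-31: 1 month at 2.8% → $559000 × 2.8% × 1/12 = $1304.3333
Total = $12880.2917

$12880.29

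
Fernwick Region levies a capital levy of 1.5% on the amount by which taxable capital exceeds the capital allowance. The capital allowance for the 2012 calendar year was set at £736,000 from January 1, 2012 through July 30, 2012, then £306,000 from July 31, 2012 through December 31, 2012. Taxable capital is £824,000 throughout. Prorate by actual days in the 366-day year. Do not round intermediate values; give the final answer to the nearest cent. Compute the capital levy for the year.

January 1 – July 30, 2012: 212 days, exemption £736,000 → (£824,000 − £736,000) × 1.5% × 212/366 = £764.5902
July 31 – December 31, 2012: 154 days, exemption £306,000 → (£824,000 − £306,000) × 1.5% × 154/366 = £3,269.3443
Total = £4,033.9344

£4,033.93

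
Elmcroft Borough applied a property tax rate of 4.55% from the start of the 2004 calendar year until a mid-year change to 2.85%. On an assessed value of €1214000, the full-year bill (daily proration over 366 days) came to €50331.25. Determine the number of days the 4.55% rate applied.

Let d = days at the first rate; then 366 − d days at the second rate.
€1214000 × [4.55%·d + 2.85%·(366−d)] / 366 = €50331.25
Solving gives d = 279, so the new rate took effect on October 6, 2004.

279 days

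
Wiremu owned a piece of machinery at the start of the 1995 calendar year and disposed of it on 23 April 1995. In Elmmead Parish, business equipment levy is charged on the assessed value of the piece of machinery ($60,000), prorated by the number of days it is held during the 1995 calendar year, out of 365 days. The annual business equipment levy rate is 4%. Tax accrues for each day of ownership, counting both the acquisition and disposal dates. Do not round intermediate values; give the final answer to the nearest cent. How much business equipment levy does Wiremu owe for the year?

Days held (1 January – 23 April 1995): 113 out of 365
Tax = $60,000 × 4% × 113/365 = $743.0137

$743.01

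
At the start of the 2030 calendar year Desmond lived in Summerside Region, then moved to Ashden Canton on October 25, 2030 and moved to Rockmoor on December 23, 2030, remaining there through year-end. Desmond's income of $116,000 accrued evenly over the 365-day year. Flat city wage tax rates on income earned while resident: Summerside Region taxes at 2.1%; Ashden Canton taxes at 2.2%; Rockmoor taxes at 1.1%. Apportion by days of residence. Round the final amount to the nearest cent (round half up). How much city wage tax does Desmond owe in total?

$2,426.15

Summerside Region, January 1 – October 24, 2030: 297 days → $116,000 × 2.1% × 297/365 = $1,982.1699
Ashden Canton, October 25 – December 22, 2030: 59 days → $116,000 × 2.2% × 59/365 = $412.5151
Rockmoor, December 23 – December 31, 2030: 9 days → $116,000 × 1.1% × 9/365 = $31.4630
Total = $2,426.1479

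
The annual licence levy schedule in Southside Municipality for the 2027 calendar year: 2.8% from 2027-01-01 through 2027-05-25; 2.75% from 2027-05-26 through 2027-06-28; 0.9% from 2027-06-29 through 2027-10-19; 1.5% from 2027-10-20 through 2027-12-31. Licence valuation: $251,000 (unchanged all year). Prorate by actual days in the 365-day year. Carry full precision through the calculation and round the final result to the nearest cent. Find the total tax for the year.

$4,887.28

2027-01-01 to 2027-05-25: 145 days at 2.8% → $251,000 × 2.8% × 145/365 = $2,791.9452
2027-05-26 to 2027-06-28: 34 days at 2.75% → $251,000 × 2.75% × 34/365 = $642.9726
2027-06-29 to 2027-10-19: 113 days at 0.9% → $251,000 × 0.9% × 113/365 = $699.3616
2027-10-20 to 2027-12-31: 73 days at 1.5% → $251,000 × 1.5% × 73/365 = $753.0000
Total = $4,887.2795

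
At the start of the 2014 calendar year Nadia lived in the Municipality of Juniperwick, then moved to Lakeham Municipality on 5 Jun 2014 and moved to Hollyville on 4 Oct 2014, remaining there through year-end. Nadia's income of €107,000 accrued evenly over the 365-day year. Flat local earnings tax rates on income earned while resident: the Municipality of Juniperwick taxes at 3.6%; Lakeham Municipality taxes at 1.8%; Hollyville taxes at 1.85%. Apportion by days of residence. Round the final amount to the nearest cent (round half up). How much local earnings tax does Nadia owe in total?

The Municipality of Juniperwick, 1 Jan – 4 Jun 2014: 155 days → €107,000 × 3.6% × 155/365 = €1,635.7808
Lakeham Municipality, 5 Jun – 3 Oct 2014: 121 days → €107,000 × 1.8% × 121/365 = €638.4822
Hollyville, 4 Oct – 31 Dec 2014: 89 days → €107,000 × 1.85% × 89/365 = €482.6726
Total = €2,756.9356

€2,756.94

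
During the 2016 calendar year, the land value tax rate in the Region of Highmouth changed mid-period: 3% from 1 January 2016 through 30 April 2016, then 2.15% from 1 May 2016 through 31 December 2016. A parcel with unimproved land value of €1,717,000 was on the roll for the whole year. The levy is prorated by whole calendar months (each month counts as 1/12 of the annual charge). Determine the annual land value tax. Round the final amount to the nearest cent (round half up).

1 January – 30 April 2016: 4 months at 3% → €1,717,000 × 3% × 4/12 = €17,170.0000
1 May – 31 December 2016: 8 months at 2.15% → €1,717,000 × 2.15% × 8/12 = €24,610.3333
Total = €41,780.3333

€41,780.33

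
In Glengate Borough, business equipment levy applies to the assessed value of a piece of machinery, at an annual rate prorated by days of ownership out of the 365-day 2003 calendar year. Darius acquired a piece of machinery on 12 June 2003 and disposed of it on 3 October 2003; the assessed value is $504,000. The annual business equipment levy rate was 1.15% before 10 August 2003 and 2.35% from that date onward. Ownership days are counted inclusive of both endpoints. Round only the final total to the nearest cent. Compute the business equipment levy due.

$2,721.60

12 June – 9 August 2003: 59 days at 1.15% → $504,000 × 1.15% × 59/365 = $936.8877
10 August – 3 October 2003: 55 days at 2.35% → $504,000 × 2.35% × 55/365 = $1,784.7123
Total = $2,721.6000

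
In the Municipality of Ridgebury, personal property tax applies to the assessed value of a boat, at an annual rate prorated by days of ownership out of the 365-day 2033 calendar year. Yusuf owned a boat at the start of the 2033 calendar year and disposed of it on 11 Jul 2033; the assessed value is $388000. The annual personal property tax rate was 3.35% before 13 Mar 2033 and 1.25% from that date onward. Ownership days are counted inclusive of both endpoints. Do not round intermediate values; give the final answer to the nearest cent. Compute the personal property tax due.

$4136.19

1 Jan – 12 Mar 2033: 71 days at 3.35% → $388000 × 3.35% × 71/365 = $2528.3781
13 Mar – 11 Jul 2033: 121 days at 1.25% → $388000 × 1.25% × 121/365 = $1607.8082
Total = $4136.1863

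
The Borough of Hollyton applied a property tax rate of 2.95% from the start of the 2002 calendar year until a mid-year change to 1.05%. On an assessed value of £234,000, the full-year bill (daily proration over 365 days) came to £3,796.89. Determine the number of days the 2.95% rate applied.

110 days

Let d = days at the first rate; then 365 − d days at the second rate.
£234,000 × [2.95%·d + 1.05%·(365−d)] / 365 = £3,796.89
Solving gives d = 110, so the new rate took effect on April 21, 2002.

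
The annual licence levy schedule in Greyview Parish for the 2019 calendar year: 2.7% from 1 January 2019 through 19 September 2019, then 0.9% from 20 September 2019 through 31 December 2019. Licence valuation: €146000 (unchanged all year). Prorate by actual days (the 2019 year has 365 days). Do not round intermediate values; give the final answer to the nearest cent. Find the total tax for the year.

1 January – 19 September 2019: 262 days at 2.7% → €146000 × 2.7% × 262/365 = €2829.6000
20 September – 31 December 2019: 103 days at 0.9% → €146000 × 0.9% × 103/365 = €370.8000
Total = €3200.4000

€3200.40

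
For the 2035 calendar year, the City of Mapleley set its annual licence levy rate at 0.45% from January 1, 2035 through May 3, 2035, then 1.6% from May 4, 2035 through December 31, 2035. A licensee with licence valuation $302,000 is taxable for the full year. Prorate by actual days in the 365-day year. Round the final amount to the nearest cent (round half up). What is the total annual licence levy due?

$3,661.65

January 1 – May 3, 2035: 123 days at 0.45% → $302,000 × 0.45% × 123/365 = $457.9644
May 4 – December 31, 2035: 242 days at 1.6% → $302,000 × 1.6% × 242/365 = $3,203.6822
Total = $3,661.6466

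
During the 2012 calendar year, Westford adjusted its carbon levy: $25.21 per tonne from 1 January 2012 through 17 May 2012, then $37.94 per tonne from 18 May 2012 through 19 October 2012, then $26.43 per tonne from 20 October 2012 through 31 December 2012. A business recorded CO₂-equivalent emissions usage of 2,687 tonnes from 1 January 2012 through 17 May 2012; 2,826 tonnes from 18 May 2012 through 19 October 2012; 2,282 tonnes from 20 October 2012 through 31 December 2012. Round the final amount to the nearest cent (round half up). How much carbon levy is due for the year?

1 January – 17 May 2012: 2,687 tonnes at $25.21/tonne → $67,739.27
18 May – 19 October 2012: 2,826 tonnes at $37.94/tonne → $107,218.44
20 October – 31 December 2012: 2,282 tonnes at $26.43/tonne → $60,313.26

$235,270.97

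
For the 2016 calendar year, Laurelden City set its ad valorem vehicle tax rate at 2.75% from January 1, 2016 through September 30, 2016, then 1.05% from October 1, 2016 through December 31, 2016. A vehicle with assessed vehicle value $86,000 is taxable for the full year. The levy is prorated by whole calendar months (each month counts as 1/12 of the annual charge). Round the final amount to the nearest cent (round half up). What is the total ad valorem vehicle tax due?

$1,999.50

January 1 – September 30, 2016: 9 months at 2.75% → $86,000 × 2.75% × 9/12 = $1,773.7500
October 1 – December 31, 2016: 3 months at 1.05% → $86,000 × 1.05% × 3/12 = $225.7500
Total = $1,999.5000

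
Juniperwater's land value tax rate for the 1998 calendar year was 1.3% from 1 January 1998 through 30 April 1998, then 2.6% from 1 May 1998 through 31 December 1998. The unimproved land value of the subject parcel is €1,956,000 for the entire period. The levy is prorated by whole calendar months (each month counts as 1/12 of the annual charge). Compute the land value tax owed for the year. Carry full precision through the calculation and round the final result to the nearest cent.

1 January – 30 April 1998: 4 months at 1.3% → €1,956,000 × 1.3% × 4/12 = €8,476.0000
1 May – 31 December 1998: 8 months at 2.6% → €1,956,000 × 2.6% × 8/12 = €33,904.0000
Total = €42,380.0000

€42,380.00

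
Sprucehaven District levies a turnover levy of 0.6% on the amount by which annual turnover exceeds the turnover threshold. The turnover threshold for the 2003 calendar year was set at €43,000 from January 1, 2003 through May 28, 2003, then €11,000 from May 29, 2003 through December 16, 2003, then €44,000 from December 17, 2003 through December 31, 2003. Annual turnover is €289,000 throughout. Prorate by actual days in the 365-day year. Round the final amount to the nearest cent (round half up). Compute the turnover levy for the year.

January 1 – May 28, 2003: 148 days, exemption €43,000 → (€289,000 − €43,000) × 0.6% × 148/365 = €598.4877
May 29 – December 16, 2003: 202 days, exemption €11,000 → (€289,000 − €11,000) × 0.6% × 202/365 = €923.1123
December 17 – December 31, 2003: 15 days, exemption €44,000 → (€289,000 − €44,000) × 0.6% × 15/365 = €60.4110
Total = €1,582.0110

€1,582.01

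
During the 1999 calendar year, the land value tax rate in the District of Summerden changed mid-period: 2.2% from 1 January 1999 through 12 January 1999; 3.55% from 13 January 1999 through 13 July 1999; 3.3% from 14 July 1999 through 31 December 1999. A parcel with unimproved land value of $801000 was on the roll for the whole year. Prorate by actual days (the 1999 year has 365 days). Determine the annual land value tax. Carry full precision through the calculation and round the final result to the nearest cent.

$27141.83

1 January – 12 January 1999: 12 days at 2.2% → $801000 × 2.2% × 12/365 = $579.3534
13 January – 13 July 1999: 182 days at 3.55% → $801000 × 3.55% × 182/365 = $14178.7973
14 July – 31 December 1999: 171 days at 3.3% → $801000 × 3.3% × 171/365 = $12383.6795
Total = $27141.8301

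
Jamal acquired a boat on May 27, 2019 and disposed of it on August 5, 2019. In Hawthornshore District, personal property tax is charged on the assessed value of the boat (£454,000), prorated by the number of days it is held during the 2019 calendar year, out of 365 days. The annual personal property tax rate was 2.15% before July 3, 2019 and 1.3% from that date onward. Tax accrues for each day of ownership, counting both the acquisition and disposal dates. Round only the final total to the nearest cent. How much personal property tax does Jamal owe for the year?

£1,539.25

May 27 – July 2, 2019: 37 days at 2.15% → £454,000 × 2.15% × 37/365 = £989.4712
July 3 – August 5, 2019: 34 days at 1.3% → £454,000 × 1.3% × 34/365 = £549.7753
Total = £1,539.2466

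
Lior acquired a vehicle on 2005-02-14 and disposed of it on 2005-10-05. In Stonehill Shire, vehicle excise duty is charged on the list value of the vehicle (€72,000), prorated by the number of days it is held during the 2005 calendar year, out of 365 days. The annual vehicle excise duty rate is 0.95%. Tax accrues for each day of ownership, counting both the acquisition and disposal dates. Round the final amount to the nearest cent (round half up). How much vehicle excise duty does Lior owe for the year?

€438.51

Days held (2005-02-14 to 2005-10-05): 234 out of 365
Tax = €72,000 × 0.95% × 234/365 = €438.5096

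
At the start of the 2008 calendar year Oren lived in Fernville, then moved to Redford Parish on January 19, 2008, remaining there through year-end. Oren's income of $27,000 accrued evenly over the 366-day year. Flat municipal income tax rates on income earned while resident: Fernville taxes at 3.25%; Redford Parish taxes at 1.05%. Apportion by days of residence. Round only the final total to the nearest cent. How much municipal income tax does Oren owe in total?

$312.71

Fernville, January 1 – January 18, 2008: 18 days → $27,000 × 3.25% × 18/366 = $43.1557
Redford Parish, January 19 – December 31, 2008: 348 days → $27,000 × 1.05% × 348/366 = $269.5574
Total = $312.7131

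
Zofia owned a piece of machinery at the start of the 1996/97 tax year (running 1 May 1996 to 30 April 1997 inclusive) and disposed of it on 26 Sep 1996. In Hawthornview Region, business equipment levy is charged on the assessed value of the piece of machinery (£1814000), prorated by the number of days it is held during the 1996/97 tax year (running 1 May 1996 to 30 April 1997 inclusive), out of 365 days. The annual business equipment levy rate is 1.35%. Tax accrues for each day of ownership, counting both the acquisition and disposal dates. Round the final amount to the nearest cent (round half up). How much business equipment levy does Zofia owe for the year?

£9996.88

Days held (1 May – 26 Sep 1996): 149 out of 365
Tax = £1814000 × 1.35% × 149/365 = £9996.8795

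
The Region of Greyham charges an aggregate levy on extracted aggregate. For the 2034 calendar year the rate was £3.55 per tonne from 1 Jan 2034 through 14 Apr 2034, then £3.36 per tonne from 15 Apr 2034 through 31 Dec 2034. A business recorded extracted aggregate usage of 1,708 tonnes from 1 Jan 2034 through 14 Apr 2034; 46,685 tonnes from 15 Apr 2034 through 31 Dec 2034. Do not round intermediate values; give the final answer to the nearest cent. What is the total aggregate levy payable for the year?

1 Jan – 14 Apr 2034: 1,708 tonnes at £3.55/tonne → £6,063.40
15 Apr – 31 Dec 2034: 46,685 tonnes at £3.36/tonne → £156,861.60

£162,925.00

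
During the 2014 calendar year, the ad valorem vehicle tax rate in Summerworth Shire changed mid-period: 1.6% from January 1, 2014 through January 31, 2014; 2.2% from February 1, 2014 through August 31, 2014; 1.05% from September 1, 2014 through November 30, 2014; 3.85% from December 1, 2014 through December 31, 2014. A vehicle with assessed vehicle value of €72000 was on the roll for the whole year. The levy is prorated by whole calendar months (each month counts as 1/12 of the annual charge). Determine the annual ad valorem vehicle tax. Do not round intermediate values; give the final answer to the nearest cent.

January 1 – January 31, 2014: 1 month at 1.6% → €72000 × 1.6% × 1/12 = €96.0000
February 1 – August 31, 2014: 7 months at 2.2% → €72000 × 2.2% × 7/12 = €924.0000
September 1 – November 30, 2014: 3 months at 1.05% → €72000 × 1.05% × 3/12 = €189.0000
December 1 – December 31, 2014: 1 month at 3.85% → €72000 × 3.85% × 1/12 = €231.0000
Total = €1440.0000

€1440.00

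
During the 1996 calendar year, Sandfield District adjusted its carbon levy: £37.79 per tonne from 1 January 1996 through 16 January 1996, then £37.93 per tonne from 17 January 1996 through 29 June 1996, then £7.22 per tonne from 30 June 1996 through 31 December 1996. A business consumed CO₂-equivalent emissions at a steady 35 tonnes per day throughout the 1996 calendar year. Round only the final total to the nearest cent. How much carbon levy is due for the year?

1 January – 16 January 1996: 16 days × 35 tonnes/day = 560 tonnes at £37.79/tonne → £21,162.40
17 January – 29 June 1996: 165 days × 35 tonnes/day = 5,775 tonnes at £37.93/tonne → £219,045.75
30 June – 31 December 1996: 185 days × 35 tonnes/day = 6,475 tonnes at £7.22/tonne → £46,749.50

£286,957.65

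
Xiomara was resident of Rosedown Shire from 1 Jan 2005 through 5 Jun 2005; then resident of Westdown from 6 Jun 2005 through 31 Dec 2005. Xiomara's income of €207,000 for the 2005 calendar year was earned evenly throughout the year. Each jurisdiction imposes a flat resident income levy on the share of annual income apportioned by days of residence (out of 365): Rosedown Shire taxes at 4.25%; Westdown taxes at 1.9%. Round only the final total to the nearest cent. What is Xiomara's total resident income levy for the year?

Rosedown Shire, 1 Jan – 5 Jun 2005: 156 days → €207,000 × 4.25% × 156/365 = €3,760.0274
Westdown, 6 Jun – 31 Dec 2005: 209 days → €207,000 × 1.9% × 209/365 = €2,252.0466
Total = €6,012.0740

€6,012.07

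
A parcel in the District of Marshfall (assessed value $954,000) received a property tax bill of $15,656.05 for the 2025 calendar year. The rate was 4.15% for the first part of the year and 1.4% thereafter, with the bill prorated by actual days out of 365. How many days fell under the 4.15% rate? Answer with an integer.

32 days

Let d = days at the first rate; then 365 − d days at the second rate.
$954,000 × [4.15%·d + 1.4%·(365−d)] / 365 = $15,656.05
Solving gives d = 32, so the new rate took effect on 2 February 2025.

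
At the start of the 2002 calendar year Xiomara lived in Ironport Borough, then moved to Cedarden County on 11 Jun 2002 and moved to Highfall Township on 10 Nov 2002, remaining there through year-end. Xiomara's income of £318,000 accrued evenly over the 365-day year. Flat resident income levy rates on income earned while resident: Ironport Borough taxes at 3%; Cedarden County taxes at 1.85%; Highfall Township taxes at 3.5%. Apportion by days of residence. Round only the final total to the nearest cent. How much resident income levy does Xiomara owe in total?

£8,243.61

Ironport Borough, 1 Jan – 10 Jun 2002: 161 days → £318,000 × 3% × 161/365 = £4,208.0548
Cedarden County, 11 Jun – 9 Nov 2002: 152 days → £318,000 × 1.85% × 152/365 = £2,449.9068
Highfall Township, 10 Nov – 31 Dec 2002: 52 days → £318,000 × 3.5% × 52/365 = £1,585.6438
Total = £8,243.6055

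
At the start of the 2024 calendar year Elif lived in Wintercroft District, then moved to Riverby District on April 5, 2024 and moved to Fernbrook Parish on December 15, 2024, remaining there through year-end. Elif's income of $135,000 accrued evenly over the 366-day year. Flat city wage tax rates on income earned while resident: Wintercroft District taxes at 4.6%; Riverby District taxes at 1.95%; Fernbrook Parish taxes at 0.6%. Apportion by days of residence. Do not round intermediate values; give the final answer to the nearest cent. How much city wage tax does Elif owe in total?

Wintercroft District, January 1 – April 4, 2024: 95 days → $135,000 × 4.6% × 95/366 = $1,611.8852
Riverby District, April 5 – December 14, 2024: 254 days → $135,000 × 1.95% × 254/366 = $1,826.9262
Fernbrook Parish, December 15 – December 31, 2024: 17 days → $135,000 × 0.6% × 17/366 = $37.6230
Total = $3,476.4344

$3,476.43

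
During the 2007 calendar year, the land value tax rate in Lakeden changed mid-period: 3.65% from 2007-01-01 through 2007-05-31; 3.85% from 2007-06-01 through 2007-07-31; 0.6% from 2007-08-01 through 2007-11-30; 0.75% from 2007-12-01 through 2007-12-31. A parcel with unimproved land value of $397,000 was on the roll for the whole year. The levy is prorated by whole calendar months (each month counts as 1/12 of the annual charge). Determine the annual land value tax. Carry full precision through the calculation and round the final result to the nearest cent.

2007-01-01 to 2007-05-31: 5 months at 3.65% → $397,000 × 3.65% × 5/12 = $6,037.7083
2007-06-01 to 2007-07-31: 2 months at 3.85% → $397,000 × 3.85% × 2/12 = $2,547.4167
2007-08-01 to 2007-11-30: 4 months at 0.6% → $397,000 × 0.6% × 4/12 = $794.0000
2007-12-01 to 2007-12-31: 1 month at 0.75% → $397,000 × 0.75% × 1/12 = $248.1250
Total = $9,627.2500

$9,627.25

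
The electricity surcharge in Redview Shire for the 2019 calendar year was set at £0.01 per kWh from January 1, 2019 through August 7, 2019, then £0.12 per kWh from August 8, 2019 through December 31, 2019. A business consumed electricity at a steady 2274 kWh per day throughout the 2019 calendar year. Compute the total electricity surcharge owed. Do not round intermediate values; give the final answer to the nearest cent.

January 1 – August 7, 2019: 219 days × 2274 kWh/day = 498,006 kWh at £0.01/kWh → £4,980.06
August 8 – December 31, 2019: 146 days × 2274 kWh/day = 332,004 kWh at £0.12/kWh → £39,840.48

£44,820.54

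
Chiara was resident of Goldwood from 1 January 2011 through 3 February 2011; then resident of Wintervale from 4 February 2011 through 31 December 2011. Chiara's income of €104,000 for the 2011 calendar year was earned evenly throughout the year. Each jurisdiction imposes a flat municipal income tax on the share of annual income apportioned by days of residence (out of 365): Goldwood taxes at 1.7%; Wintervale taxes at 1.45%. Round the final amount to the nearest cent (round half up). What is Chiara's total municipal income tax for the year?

Goldwood, 1 January – 3 February 2011: 34 days → €104,000 × 1.7% × 34/365 = €164.6904
Wintervale, 4 February – 31 December 2011: 331 days → €104,000 × 1.45% × 331/365 = €1,367.5288
Total = €1,532.2192

€1,532.22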